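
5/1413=5/1413 = 0.00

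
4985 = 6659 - 1674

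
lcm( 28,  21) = 84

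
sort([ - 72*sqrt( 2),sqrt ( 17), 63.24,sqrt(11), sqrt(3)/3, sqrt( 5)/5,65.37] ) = [ -72 * sqrt (2), sqrt (5 ) /5, sqrt ( 3) /3,sqrt(11), sqrt(17), 63.24,65.37]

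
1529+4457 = 5986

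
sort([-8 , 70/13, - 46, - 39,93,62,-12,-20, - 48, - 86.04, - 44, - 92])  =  [ - 92,-86.04, - 48, - 46,  -  44, - 39, - 20, - 12, - 8, 70/13,62,93] 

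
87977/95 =87977/95 = 926.07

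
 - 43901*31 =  - 1360931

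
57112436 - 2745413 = 54367023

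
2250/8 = 1125/4 = 281.25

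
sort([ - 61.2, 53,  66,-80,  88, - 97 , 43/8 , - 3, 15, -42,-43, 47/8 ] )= [-97 , - 80,-61.2, - 43,-42,-3, 43/8, 47/8,15,  53,66,88]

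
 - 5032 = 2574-7606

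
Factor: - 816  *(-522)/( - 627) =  - 2^5 * 3^2 * 11^( - 1 )*17^1 * 19^( - 1)*29^1 = - 141984/209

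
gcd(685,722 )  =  1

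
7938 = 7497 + 441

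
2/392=1/196=0.01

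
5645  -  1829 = 3816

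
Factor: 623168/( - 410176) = - 749/493 = - 7^1*17^( - 1)*29^ ( - 1) * 107^1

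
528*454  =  239712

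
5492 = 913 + 4579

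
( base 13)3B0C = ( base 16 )210e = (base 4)2010032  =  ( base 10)8462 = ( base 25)DDC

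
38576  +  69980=108556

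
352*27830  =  9796160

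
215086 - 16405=198681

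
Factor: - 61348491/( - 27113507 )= 3^2*113^1*179^1*337^1*27113507^ ( - 1)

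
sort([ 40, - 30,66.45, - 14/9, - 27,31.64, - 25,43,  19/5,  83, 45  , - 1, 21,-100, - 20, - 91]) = [ - 100, - 91, - 30, - 27, - 25, - 20, - 14/9, - 1,19/5, 21, 31.64, 40 , 43,  45, 66.45,83]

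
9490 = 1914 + 7576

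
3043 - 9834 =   -  6791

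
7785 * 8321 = 64778985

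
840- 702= 138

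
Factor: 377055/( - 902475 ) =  - 399/955  =  -3^1*5^ (- 1)*7^1*19^1*191^(  -  1) 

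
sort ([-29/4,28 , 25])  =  [-29/4,  25,28]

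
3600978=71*50718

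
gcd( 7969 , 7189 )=13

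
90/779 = 90/779 = 0.12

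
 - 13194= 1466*(  -  9) 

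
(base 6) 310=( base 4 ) 1302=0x72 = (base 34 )3c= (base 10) 114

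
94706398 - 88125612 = 6580786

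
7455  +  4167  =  11622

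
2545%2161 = 384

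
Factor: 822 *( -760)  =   - 624720 = -  2^4*3^1*5^1 * 19^1*137^1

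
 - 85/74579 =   -  5/4387 = - 0.00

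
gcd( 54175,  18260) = 55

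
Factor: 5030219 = 5030219^1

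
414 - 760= - 346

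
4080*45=183600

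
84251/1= 84251 = 84251.00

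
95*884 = 83980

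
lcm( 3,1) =3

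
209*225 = 47025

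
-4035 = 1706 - 5741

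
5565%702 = 651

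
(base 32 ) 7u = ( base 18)E2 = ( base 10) 254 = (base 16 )FE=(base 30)8e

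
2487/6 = 414+1/2  =  414.50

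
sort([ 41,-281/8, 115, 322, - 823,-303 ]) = [ - 823 , - 303, - 281/8 , 41,115, 322 ] 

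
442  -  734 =- 292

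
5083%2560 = 2523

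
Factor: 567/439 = 3^4*7^1*439^( - 1)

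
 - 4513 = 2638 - 7151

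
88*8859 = 779592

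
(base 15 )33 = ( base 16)30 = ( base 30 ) 1I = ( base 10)48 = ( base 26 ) 1m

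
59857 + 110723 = 170580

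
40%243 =40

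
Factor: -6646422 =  - 2^1*3^1*17^2 * 3833^1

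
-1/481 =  - 1 + 480/481= -  0.00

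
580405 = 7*82915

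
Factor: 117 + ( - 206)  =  -89 =- 89^1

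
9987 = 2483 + 7504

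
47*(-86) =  - 4042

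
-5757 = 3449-9206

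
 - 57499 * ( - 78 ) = 4484922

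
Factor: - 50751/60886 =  - 2^( - 1 ) * 3^2*7^( - 1)*4349^( - 1)*5639^1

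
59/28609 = 59/28609  =  0.00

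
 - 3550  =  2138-5688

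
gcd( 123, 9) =3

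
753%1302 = 753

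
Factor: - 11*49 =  - 7^2*11^1 = -  539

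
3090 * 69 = 213210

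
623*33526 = 20886698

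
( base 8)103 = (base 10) 67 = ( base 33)21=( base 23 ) 2l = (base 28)2b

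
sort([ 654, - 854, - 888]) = [ - 888,-854, 654]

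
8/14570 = 4/7285=0.00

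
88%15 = 13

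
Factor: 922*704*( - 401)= - 2^7*11^1*401^1*461^1 = -  260284288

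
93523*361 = 33761803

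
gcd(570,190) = 190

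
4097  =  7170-3073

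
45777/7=6539 + 4/7 = 6539.57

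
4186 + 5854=10040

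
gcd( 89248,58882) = 2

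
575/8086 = 575/8086 = 0.07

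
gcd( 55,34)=1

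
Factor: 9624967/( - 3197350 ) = -2^( - 1 )*5^( -2)*11^1*13^(-1)*857^1*1021^1*4919^(  -  1 )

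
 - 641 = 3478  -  4119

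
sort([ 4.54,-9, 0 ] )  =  [ - 9, 0, 4.54] 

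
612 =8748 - 8136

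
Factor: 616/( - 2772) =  - 2/9 = -2^1*3^( -2) 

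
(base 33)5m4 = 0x181f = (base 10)6175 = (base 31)6d6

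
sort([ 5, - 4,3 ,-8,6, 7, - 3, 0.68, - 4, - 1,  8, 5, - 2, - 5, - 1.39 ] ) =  [ - 8,-5, - 4, - 4, - 3, - 2, - 1.39, - 1, 0.68, 3,5, 5, 6, 7, 8] 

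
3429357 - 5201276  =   - 1771919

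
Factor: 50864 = 2^4*11^1*17^2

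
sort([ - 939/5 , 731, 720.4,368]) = [ - 939/5, 368, 720.4,731]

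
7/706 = 7/706 = 0.01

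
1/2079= 1/2079 = 0.00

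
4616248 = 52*88774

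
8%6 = 2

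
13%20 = 13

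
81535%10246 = 9813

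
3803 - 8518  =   - 4715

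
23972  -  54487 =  - 30515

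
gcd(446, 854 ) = 2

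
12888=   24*537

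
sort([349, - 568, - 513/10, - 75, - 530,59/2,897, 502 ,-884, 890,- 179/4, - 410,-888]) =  [ - 888, - 884, - 568, - 530, - 410, - 75, - 513/10, - 179/4,59/2, 349,502,  890 , 897] 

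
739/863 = 739/863=0.86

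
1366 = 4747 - 3381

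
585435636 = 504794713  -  -80640923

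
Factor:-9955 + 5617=-4338 = -2^1*3^2*241^1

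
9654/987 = 9 + 257/329 = 9.78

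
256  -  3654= - 3398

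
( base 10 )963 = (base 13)591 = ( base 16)3c3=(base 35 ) ri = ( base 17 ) 35B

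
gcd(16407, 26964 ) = 9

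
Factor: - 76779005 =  - 5^1 * 15355801^1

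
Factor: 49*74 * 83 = 300958 = 2^1*7^2*37^1*83^1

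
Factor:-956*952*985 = -896460320 = - 2^5*5^1*7^1*17^1*197^1*239^1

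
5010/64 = 78 + 9/32 = 78.28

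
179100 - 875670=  - 696570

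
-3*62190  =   - 186570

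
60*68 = 4080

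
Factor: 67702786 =2^1*4373^1*7741^1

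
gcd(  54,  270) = 54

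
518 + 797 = 1315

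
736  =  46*16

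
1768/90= 884/45= 19.64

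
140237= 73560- - 66677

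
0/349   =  0 = 0.00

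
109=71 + 38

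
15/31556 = 15/31556 = 0.00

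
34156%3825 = 3556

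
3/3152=3/3152 = 0.00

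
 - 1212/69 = - 404/23 = - 17.57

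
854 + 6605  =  7459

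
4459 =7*637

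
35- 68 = - 33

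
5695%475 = 470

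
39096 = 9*4344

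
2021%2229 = 2021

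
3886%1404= 1078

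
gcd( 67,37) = 1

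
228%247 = 228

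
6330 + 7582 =13912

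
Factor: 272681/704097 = 3^( - 2)*367^1 * 743^1* 78233^( - 1) 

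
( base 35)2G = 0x56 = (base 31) 2O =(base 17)51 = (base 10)86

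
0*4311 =0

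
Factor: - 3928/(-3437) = 2^3 *7^( - 1 )=8/7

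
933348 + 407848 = 1341196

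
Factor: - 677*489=-331053 = -3^1 *163^1 * 677^1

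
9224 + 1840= 11064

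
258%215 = 43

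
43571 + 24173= 67744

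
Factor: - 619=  - 619^1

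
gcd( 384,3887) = 1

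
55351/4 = 13837 + 3/4 = 13837.75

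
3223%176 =55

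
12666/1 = 12666 = 12666.00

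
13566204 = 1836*7389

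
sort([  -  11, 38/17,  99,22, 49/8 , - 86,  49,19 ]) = [-86, - 11,38/17 , 49/8, 19, 22,  49, 99 ]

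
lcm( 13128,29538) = 118152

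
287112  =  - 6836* ( - 42)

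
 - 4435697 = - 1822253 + - 2613444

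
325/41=7 +38/41=7.93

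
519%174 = 171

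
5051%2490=71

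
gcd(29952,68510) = 26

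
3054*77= 235158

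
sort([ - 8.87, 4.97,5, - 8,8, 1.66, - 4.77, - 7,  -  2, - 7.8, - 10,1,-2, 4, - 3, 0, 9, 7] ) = [-10, - 8.87,  -  8, - 7.8,  -  7,-4.77 , - 3,-2,  -  2 , 0, 1, 1.66,4,4.97, 5, 7, 8, 9] 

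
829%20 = 9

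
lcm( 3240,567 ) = 22680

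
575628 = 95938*6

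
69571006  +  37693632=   107264638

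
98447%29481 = 10004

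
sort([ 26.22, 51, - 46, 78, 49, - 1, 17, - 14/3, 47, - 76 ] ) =[ - 76, - 46, - 14/3 ,- 1, 17, 26.22  ,  47,  49,51, 78 ] 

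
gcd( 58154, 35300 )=2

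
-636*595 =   -  378420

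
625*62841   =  39275625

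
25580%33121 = 25580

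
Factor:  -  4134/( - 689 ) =2^1*3^1=6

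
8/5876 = 2/1469 = 0.00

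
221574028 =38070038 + 183503990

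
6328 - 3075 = 3253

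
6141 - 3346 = 2795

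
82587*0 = 0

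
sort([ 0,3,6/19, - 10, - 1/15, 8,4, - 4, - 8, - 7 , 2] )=[ - 10,-8, - 7, - 4, - 1/15,0,6/19,2, 3, 4 , 8 ]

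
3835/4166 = 3835/4166  =  0.92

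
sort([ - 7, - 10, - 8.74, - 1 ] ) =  [-10, - 8.74,  -  7, - 1 ] 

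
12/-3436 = -1 + 856/859 = -0.00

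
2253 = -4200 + 6453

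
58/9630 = 29/4815=0.01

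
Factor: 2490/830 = 3 = 3^1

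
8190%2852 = 2486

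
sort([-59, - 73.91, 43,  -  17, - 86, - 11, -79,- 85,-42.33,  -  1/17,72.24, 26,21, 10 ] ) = [-86,  -  85,-79, - 73.91, - 59,-42.33, - 17,-11, - 1/17,10, 21, 26, 43,  72.24]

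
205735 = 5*41147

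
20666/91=227 + 9/91 = 227.10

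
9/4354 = 9/4354=0.00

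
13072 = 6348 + 6724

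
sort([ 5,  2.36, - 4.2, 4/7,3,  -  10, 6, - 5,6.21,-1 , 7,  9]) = [ -10,- 5,-4.2, - 1, 4/7, 2.36,3, 5, 6, 6.21, 7 , 9]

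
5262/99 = 1754/33 = 53.15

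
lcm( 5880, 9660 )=135240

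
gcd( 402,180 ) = 6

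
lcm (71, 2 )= 142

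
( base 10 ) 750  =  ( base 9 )1023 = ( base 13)459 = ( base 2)1011101110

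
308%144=20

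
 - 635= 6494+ - 7129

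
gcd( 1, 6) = 1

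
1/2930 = 1/2930 = 0.00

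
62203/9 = 6911 + 4/9 = 6911.44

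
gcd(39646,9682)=2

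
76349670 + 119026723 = 195376393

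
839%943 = 839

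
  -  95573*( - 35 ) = 3345055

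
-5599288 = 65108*(  -  86)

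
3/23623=3/23623 = 0.00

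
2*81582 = 163164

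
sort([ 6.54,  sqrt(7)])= [sqrt(7), 6.54]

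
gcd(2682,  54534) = 894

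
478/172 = 239/86 = 2.78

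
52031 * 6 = 312186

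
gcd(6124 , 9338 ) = 2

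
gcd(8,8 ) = 8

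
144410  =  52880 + 91530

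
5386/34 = 158 + 7/17 =158.41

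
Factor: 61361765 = 5^1 * 2699^1*4547^1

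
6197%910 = 737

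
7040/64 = 110 = 110.00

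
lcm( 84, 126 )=252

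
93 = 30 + 63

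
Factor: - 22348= - 2^2 * 37^1*151^1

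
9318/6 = 1553 = 1553.00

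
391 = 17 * 23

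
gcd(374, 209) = 11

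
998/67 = 998/67=14.90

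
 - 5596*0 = 0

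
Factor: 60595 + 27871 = 88466 = 2^1*7^1*71^1*89^1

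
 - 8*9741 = - 77928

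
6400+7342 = 13742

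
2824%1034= 756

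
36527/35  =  36527/35 = 1043.63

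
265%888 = 265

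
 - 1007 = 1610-2617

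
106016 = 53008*2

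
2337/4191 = 779/1397=0.56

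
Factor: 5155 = 5^1 * 1031^1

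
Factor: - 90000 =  - 2^4 * 3^2*5^4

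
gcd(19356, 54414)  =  6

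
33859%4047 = 1483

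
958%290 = 88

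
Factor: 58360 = 2^3*5^1*1459^1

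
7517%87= 35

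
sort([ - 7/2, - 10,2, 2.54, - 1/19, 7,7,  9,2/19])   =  [-10, - 7/2,-1/19,  2/19,2, 2.54,7, 7, 9 ] 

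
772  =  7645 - 6873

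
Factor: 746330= 2^1*5^1*13^1*5741^1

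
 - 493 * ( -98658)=48638394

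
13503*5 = 67515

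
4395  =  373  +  4022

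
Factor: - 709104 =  - 2^4*3^1*11^1*17^1*79^1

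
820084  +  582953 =1403037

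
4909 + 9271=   14180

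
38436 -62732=-24296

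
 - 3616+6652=3036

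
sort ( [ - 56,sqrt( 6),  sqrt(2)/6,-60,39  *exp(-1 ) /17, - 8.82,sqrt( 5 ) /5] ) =[ - 60, - 56, - 8.82, sqrt( 2 )/6,sqrt(5 )/5,  39*exp( - 1) /17, sqrt( 6)] 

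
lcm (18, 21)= 126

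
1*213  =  213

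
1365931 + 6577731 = 7943662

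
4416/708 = 6 + 14/59= 6.24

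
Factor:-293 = -293^1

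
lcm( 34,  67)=2278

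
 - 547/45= - 13 + 38/45 = - 12.16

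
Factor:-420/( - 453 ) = 2^2*5^1*7^1*151^(-1 ) = 140/151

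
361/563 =361/563 = 0.64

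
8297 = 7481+816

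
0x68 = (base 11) 95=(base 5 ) 404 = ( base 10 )104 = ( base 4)1220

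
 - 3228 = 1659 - 4887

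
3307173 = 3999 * 827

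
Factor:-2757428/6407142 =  - 1378714/3203571 = - 2^1*3^( - 1 )  *  7^( - 2 )*19^( - 1 )*31^( - 1)*37^( - 1)*689357^1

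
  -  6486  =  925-7411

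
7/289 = 7/289 = 0.02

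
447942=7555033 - 7107091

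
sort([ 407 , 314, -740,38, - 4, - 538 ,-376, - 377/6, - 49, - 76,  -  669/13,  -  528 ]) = [ - 740,  -  538,  -  528,  -  376,-76,  -  377/6 ,-669/13,  -  49, - 4,38, 314,407] 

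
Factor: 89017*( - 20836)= - 2^2*5209^1*89017^1 =- 1854758212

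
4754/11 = 4754/11 = 432.18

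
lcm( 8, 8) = 8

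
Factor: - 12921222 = - 2^1*3^1*677^1*3181^1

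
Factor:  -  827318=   -  2^1*167^1*2477^1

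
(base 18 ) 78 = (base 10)134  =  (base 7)251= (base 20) 6E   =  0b10000110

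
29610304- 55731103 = - 26120799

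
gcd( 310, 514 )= 2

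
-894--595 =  - 299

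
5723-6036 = - 313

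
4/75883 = 4/75883 =0.00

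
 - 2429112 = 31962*( - 76 ) 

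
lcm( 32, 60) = 480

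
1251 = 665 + 586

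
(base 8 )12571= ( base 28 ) 709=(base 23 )A90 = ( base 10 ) 5497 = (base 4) 1111321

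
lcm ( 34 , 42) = 714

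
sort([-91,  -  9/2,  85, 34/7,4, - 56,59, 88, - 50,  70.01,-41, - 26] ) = [-91, - 56, - 50, -41, - 26,-9/2, 4 , 34/7,59, 70.01,85,88] 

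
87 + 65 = 152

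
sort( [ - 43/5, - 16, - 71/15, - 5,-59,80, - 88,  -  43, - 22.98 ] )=[ - 88, - 59, - 43, - 22.98,  -  16, - 43/5, - 5, - 71/15, 80 ] 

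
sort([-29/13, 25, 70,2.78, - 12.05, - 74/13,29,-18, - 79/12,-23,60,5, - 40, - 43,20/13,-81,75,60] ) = [ - 81 , - 43, - 40, - 23 ,-18, - 12.05,-79/12,- 74/13,-29/13 , 20/13 , 2.78,5, 25,29,60,60,70, 75 ]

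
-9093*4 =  - 36372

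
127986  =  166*771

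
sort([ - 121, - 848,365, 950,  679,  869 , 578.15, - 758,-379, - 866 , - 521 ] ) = [ - 866, - 848, - 758,-521, - 379 ,  -  121,365,578.15,679,869,950]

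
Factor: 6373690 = 2^1 * 5^1*637369^1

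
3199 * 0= 0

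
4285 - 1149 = 3136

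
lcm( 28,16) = 112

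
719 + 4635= 5354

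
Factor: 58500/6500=9  =  3^2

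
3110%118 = 42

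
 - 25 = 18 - 43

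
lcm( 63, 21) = 63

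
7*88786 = 621502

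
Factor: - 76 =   -  2^2*19^1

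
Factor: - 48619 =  - 48619^1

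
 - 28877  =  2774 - 31651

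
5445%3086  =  2359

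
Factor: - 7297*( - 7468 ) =2^2*1867^1*7297^1 = 54493996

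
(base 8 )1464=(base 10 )820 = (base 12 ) 584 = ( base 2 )1100110100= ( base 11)686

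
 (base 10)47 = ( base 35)1C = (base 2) 101111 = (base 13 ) 38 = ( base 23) 21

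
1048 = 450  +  598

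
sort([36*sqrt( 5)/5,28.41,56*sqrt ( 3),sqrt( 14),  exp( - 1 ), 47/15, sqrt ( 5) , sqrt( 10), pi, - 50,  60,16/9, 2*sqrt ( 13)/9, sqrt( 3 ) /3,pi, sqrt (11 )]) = [ - 50,exp(- 1), sqrt(3 )/3,2*sqrt( 13 )/9,16/9,sqrt( 5),47/15,pi,pi,sqrt( 10),sqrt( 11),sqrt( 14),36*sqrt( 5)/5,28.41, 60,56*sqrt( 3)] 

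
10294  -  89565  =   - 79271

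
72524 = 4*18131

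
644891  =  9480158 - 8835267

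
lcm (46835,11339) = 1077205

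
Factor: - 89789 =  - 7^1 * 101^1*127^1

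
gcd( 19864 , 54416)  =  8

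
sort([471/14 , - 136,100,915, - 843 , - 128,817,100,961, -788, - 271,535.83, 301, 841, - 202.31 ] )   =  [ - 843, - 788, - 271, - 202.31, - 136, - 128,471/14,100, 100, 301,  535.83,  817,841  ,  915,961 ]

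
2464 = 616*4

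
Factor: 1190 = 2^1 * 5^1*7^1 * 17^1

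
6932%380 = 92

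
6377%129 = 56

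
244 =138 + 106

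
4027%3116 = 911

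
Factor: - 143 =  - 11^1*13^1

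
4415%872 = 55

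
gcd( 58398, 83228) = 2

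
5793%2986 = 2807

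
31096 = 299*104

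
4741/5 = 4741/5= 948.20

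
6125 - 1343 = 4782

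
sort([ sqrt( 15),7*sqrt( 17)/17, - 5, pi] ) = [ - 5, 7*sqrt( 17 )/17, pi,  sqrt(15 )]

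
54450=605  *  90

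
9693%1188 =189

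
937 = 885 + 52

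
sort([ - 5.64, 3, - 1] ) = [ - 5.64,  -  1, 3]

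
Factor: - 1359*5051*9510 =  - 2^1*3^3  *5^1*151^1*317^1*5051^1 = - 65279578590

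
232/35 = 232/35 = 6.63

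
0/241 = 0 = 0.00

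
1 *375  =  375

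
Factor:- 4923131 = -827^1*5953^1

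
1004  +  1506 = 2510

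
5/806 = 5/806 = 0.01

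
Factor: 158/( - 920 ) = -2^ ( - 2 )*5^( - 1 ) * 23^ ( - 1 )*79^1   =  - 79/460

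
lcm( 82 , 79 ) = 6478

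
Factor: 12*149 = 1788 = 2^2*3^1*149^1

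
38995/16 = 2437 + 3/16 =2437.19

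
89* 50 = 4450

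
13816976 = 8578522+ 5238454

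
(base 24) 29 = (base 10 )57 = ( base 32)1p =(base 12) 49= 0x39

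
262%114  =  34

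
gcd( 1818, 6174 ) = 18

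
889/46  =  889/46=19.33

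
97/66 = 1+31/66 = 1.47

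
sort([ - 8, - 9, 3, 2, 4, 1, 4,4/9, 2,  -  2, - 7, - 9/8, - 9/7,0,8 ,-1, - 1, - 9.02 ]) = [ - 9.02, - 9, - 8, - 7, - 2, -9/7, - 9/8, - 1, - 1, 0,4/9,1,2, 2, 3, 4, 4, 8] 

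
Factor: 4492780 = 2^2*5^1*41^1*5479^1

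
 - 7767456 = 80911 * ( - 96)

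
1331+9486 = 10817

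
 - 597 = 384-981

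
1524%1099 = 425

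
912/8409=304/2803 = 0.11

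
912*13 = 11856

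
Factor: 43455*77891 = 3384753405 =3^1*5^1*11^1 * 73^1*97^1* 2897^1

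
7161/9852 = 2387/3284 = 0.73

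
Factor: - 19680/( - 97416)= 2^2*3^( - 2)*5^1 *11^ ( - 1) = 20/99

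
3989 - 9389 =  - 5400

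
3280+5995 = 9275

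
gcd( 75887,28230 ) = 1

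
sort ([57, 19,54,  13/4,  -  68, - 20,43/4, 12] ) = [ - 68,-20,  13/4, 43/4,12,19,54,  57]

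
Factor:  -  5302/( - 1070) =2651/535 = 5^ ( - 1 ) *11^1*107^ ( - 1 )*241^1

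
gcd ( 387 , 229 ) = 1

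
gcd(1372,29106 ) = 98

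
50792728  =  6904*7357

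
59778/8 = 7472  +  1/4 = 7472.25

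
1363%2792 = 1363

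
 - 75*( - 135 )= 10125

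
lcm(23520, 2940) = 23520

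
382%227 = 155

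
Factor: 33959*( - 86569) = - 7^1*29^1*83^1 * 149^1 * 1171^1=- 2939796671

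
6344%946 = 668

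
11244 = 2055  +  9189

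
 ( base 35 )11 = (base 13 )2A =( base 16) 24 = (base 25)1b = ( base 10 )36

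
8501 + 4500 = 13001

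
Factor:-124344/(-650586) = 2^2 * 3^1*11^1*29^( - 1 )*157^1*3739^ (-1) = 20724/108431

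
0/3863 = 0 = 0.00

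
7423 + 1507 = 8930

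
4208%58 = 32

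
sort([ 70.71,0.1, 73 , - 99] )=[ - 99, 0.1,70.71, 73]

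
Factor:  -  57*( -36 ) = 2052= 2^2*3^3*19^1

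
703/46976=703/46976 =0.01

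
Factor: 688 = 2^4*43^1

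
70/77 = 10/11 = 0.91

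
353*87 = 30711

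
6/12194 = 3/6097=0.00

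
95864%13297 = 2785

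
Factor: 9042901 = 7^2*179^1*1031^1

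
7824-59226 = - 51402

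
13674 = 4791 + 8883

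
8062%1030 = 852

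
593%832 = 593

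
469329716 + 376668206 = 845997922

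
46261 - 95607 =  - 49346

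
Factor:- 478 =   -  2^1*239^1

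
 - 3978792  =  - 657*6056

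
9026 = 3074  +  5952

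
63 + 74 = 137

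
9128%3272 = 2584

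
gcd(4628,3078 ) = 2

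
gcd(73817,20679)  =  1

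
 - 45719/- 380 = 120 + 119/380 = 120.31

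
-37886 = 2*( - 18943 )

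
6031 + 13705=19736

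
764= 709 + 55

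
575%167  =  74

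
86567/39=2219 + 2/3= 2219.67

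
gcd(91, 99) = 1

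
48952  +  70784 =119736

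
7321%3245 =831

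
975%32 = 15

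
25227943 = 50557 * 499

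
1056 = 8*132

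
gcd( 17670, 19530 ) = 930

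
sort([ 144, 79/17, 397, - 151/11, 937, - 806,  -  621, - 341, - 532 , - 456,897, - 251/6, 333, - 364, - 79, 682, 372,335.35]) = [ - 806,-621 , - 532, - 456, - 364, -341, - 79  ,-251/6, - 151/11,79/17  ,  144,333, 335.35,372, 397,  682, 897,937 ] 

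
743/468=743/468  =  1.59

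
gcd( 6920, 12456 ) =1384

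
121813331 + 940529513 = 1062342844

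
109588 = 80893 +28695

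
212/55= 3 + 47/55 = 3.85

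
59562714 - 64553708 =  - 4990994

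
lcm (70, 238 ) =1190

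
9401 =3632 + 5769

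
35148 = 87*404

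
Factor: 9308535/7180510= 2^(  -  1 )  *  3^1*620569^1*718051^(- 1 )  =  1861707/1436102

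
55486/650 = 85 + 118/325 = 85.36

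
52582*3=157746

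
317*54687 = 17335779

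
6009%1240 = 1049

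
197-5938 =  - 5741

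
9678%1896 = 198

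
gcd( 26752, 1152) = 128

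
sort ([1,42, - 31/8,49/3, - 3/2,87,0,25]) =[ - 31/8, - 3/2,0, 1,49/3, 25,42, 87]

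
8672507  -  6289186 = 2383321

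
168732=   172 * 981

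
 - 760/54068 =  - 1+13327/13517 = -0.01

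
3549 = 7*507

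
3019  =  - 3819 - -6838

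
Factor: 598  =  2^1*13^1*23^1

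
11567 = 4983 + 6584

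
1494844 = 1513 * 988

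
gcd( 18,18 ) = 18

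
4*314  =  1256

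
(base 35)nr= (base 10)832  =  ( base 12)594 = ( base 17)2eg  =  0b1101000000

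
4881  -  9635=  - 4754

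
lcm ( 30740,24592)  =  122960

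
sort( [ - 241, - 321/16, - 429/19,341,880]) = [ - 241, - 429/19, -321/16,341,880]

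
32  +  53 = 85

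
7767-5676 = 2091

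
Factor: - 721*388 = -2^2* 7^1*97^1*103^1 = - 279748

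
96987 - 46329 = 50658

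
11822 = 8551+3271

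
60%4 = 0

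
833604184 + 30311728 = 863915912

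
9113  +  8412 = 17525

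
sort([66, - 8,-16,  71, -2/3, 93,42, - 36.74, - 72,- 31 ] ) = [ - 72, - 36.74,  -  31, - 16, - 8, - 2/3, 42, 66, 71, 93] 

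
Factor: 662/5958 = 1/9= 3^ ( - 2 ) 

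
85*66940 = 5689900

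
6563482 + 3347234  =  9910716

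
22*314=6908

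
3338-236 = 3102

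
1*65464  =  65464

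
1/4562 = 1/4562 = 0.00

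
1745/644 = 2+457/644 = 2.71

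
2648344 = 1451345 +1196999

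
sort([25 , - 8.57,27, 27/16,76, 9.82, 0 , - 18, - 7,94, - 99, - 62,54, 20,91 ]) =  [ - 99,-62,  -  18,- 8.57, - 7,0, 27/16,9.82,20,25,27,  54 , 76,91,94] 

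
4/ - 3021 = -4/3021 = - 0.00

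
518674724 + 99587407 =618262131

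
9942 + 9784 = 19726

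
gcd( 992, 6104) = 8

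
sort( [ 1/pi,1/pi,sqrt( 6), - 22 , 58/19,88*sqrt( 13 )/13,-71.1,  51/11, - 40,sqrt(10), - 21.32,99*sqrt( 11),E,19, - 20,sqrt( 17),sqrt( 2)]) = [  -  71.1, - 40, -22, - 21.32, - 20,1/pi,1/pi,  sqrt( 2), sqrt( 6), E,58/19,sqrt( 10 ),sqrt( 17 ), 51/11, 19 , 88*sqrt( 13)/13,99*sqrt( 11) ]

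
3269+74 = 3343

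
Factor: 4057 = 4057^1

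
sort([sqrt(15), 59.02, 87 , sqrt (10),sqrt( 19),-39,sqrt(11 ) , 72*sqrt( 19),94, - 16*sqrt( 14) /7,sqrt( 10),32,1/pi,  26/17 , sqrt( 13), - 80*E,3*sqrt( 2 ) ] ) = [ - 80 *E, - 39,-16*sqrt( 14 )/7,1/pi,26/17, sqrt(10),sqrt( 10), sqrt( 11 ),sqrt(13) , sqrt(15),3 *sqrt( 2), sqrt( 19),32,59.02,87,  94,72*sqrt(19 ) ] 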